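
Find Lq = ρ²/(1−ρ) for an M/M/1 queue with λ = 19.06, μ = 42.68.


ρ = 19.06/42.68 = 0.4466
Lq = ρ²/(1−ρ) = 0.1994/0.5534 = 0.3604

Final: 0.3604


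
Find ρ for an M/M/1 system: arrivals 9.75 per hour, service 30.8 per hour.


ρ = λ/μ = 9.75/30.8 = 0.3166

Final: 0.3166


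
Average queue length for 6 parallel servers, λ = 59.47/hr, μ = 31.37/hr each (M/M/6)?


a = λ/μ = 1.8958; ρ = a/6 = 0.3160
P₀ = 0.150044
Lq = P₀·a^c·ρ / (c!·(1−ρ)²) = 0.150044·46.41951·0.3160/(720·0.46791)
= 0.006532

Final: 0.006532


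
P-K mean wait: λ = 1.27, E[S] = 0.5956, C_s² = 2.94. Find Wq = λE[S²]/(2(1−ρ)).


ρ = λ·E[S] = 1.27·0.5956 = 0.7564
E[S²] = E[S]²(1+C_s²) = 0.5956²·(1+2.94) = 1.397673
Wq = λ·E[S²]/(2(1−ρ)) = 1.27·1.397673/(2·0.2436) = 3.64354 hr

Final: 3.64354 hr


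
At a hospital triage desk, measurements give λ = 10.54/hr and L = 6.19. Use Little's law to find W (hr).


W = L/λ = 6.19/10.54 = 0.5873 hr

Final: 0.5873 hr


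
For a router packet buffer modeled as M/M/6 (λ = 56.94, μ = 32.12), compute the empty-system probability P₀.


a = λ/μ = 56.94/32.12 = 1.7727; ρ = a/c = 0.2955
Σ_{k=0}^{5} a^k/k! (terms k=0..5) = 1.00000 + 1.77273 + 1.57128 + 0.92848 + 0.41149 + 0.14589 = 5.82987
Tail: a^6/(6!(1−ρ)) = 31.03499/(720·0.7045) = 0.06118
P₀ = 1/(5.82987 + 0.06118) = 1/5.89105 = 0.169749

Final: 0.169749


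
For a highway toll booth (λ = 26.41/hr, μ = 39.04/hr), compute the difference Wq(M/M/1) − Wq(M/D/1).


ρ = 26.41/39.04 = 0.6765
Wq(M/M/1) = ρ/(μ−λ) = 0.6765/12.63 = 0.05356 hr
Wq(M/D/1) = ρ/(2(μ−λ)) = 0.02678 hr
Savings = 0.05356 − 0.02678 = 0.02678 hr

Final: 0.02678 hr


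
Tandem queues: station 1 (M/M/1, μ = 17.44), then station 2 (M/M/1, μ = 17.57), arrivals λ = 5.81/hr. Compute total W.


Each node sees arrival rate λ = 5.81/hr (tandem ⇒ throughput preserved).
W₁ = 1/(μ₁−λ) = 1/(17.44−5.81) = 0.08598 hr
W₂ = 1/(μ₂−λ) = 1/(17.57−5.81) = 0.08503 hr
W_total = W₁ + W₂ = 0.08598 + 0.08503 = 0.17102 hr

Final: 0.17102 hr


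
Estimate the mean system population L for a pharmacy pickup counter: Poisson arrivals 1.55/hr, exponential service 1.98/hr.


ρ = λ/μ = 1.55/1.98 = 0.7828
L = ρ/(1−ρ) = 0.7828/(1 − 0.7828) = 0.7828/0.2172 = 3.6047

Final: 3.6047


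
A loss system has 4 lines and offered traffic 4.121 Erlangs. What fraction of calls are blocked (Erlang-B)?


B(c,a) = (a^c/c!) / Σ_{k=0}^{c} a^k/k!
a^4/4! = 12.017087
Σ terms (k=0..4): 1.00000 + 4.12100 + 8.49132 + 11.66424 + 12.01709 = 37.293652
B = 12.017087/37.293652 = 0.322229

Final: 0.322229


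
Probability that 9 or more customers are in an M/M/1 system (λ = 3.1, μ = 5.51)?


ρ = 3.1/5.51 = 0.5626
P(N ≥ n) = ρ^n = 0.5626^9 = 0.005648

Final: 0.005648


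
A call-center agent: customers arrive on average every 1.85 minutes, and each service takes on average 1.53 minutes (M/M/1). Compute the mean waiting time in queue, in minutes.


λ = 60/1.85 = 32.4324 /hr
μ = 60/1.53 = 39.2157 /hr
ρ = λ/μ = 32.4324/39.2157 = 0.8270
Wq = ρ/(μ−λ) = 0.8270/(39.2157−32.4324) = 0.12192 hr
In minutes: 0.12192·60 = 7.315 min

Final: 7.315 min


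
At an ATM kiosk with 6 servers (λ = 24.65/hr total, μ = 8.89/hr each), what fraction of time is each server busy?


ρ = λ/(cμ) = 24.65/(6·8.89) = 24.65/53.34 = 0.4621

Final: 0.4621


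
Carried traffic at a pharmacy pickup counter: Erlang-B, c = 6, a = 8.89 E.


B(6,8.89) = 0.435281 (Erlang-B)
Carried load = a(1 − B) = 8.89·(1 − 0.435281) = 8.89·0.564719 = 5.0203 E

Final: 5.0203 Erlangs


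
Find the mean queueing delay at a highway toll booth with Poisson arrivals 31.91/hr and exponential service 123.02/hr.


ρ = 31.91/123.02 = 0.2594
Wq = ρ/(μ−λ) = 0.2594/(123.02 − 31.91) = 0.2594/91.11 = 0.002847 hr

Final: 0.002847 hr


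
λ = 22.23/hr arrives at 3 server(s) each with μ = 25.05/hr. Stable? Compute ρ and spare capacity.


Total capacity cμ = 3·25.05 = 75.15/hr
ρ = λ/(cμ) = 22.23/75.15 = 0.2958
Stable ⇔ ρ < 1: YES
Spare capacity = cμ − λ = 75.15 − 22.23 = 52.92/hr

Final: ρ = 0.2958; stable; margin = 52.92/hr


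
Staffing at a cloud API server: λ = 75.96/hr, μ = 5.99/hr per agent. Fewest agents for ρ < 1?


Stability requires cμ > λ ⇔ c > λ/μ.
λ/μ = 75.96/5.99 = 12.6811
Minimum integer c = ⌊12.6811⌋ + 1 = 13
Check: 13·5.99 = 77.87 > 75.96, while 12·5.99 = 71.88 ≤ 75.96

Final: 13 servers


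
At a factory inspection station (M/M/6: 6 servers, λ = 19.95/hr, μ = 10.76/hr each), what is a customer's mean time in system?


a = 1.8541; ρ = 0.3090; P₀ = 0.156450
Lq = P₀·a^c·ρ/(c!(1−ρ)²) = 0.005713
Wq = Lq/λ = 0.005713/19.95 = 0.0002864 hr
W = Wq + 1/μ = 0.0002864 + 0.09294 = 0.09322 hr

Final: 0.09322 hr


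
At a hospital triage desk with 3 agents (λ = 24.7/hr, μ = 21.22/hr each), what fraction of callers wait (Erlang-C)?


a = λ/μ = 1.1640; ρ = a/3 = 0.3880
P₀ = 0.305724 (from M/M/c formula)
C(c,a) = [a^c/(c!(1−ρ))]·P₀ = [1.57708/(6·0.6120)]·0.305724
= 0.42949·0.305724 = 0.131305

Final: 0.131305


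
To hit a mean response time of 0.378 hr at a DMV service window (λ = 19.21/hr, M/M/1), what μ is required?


W = 1/(μ−λ) ⇒ μ − λ = 1/W = 1/0.378 = 2.6455
μ = λ + 1/W = 19.21 + 2.6455 = 21.8555 per hr

Final: 21.8555 /hr


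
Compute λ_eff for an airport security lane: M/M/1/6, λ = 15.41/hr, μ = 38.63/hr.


ρ = 0.3989; P_K = (1−ρ)ρ^6/(1−ρ^7) = 0.002426
λ_eff = λ(1 − P_K) = 15.41·(1 − 0.002426) = 15.41·0.997574 = 15.3726 /hr

Final: 15.3726 /hr


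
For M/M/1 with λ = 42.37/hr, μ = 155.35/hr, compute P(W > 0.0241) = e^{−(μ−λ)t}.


W ~ Exponential(μ−λ) for M/M/1.
μ − λ = 155.35 − 42.37 = 112.9800
P(W > t) = e^{−(μ−λ)t} = e^{−2.7228} = 0.065689

Final: 0.065689


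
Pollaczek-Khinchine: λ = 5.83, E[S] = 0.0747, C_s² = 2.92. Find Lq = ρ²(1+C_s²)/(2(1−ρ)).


ρ = λ·E[S] = 5.83·0.0747 = 0.4355
Lq = ρ²(1+C_s²)/(2(1−ρ)) = 0.1897·(1+2.92)/(2·0.5645)
= 0.1897·3.9200/1.1290 = 0.65852

Final: 0.65852


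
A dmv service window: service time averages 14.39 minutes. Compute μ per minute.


μ = 1/(service time) in consistent units.
1 minute = 1 min, so μ = 1/14.39 = 0.06949 per minute

Final: 0.06949 /min


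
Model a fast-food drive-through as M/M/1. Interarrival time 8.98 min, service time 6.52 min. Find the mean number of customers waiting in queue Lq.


λ = 60/8.98 = 6.6815 /hr
μ = 60/6.52 = 9.2025 /hr
ρ = λ/μ = 6.6815/9.2025 = 0.7261
Lq = ρ²/(1−ρ) = 0.5272/0.2739 = 1.9243

Final: 1.9243


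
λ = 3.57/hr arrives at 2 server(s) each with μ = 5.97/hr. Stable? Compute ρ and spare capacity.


Total capacity cμ = 2·5.97 = 11.94/hr
ρ = λ/(cμ) = 3.57/11.94 = 0.2990
Stable ⇔ ρ < 1: YES
Spare capacity = cμ − λ = 11.94 − 3.57 = 8.37/hr

Final: ρ = 0.2990; stable; margin = 8.37/hr


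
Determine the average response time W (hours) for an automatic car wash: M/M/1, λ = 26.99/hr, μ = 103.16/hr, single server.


W = 1/(μ−λ) = 1/(103.16 − 26.99) = 1/76.17 = 0.01313 hr

Final: 0.01313 hr


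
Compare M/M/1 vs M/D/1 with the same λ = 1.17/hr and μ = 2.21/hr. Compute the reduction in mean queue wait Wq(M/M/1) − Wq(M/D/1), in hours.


ρ = 1.17/2.21 = 0.5294
Wq(M/M/1) = ρ/(μ−λ) = 0.5294/1.04 = 0.50905 hr
Wq(M/D/1) = ρ/(2(μ−λ)) = 0.25452 hr
Savings = 0.50905 − 0.25452 = 0.25452 hr

Final: 0.25452 hr


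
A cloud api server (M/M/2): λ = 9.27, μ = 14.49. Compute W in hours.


a = 0.6398; ρ = 0.3199; P₀ = 0.515294
Lq = P₀·a^c·ρ/(c!(1−ρ)²) = 0.07292
Wq = Lq/λ = 0.07292/9.27 = 0.007866 hr
W = Wq + 1/μ = 0.007866 + 0.06901 = 0.07688 hr

Final: 0.07688 hr


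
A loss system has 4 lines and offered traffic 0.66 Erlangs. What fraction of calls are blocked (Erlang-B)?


B(c,a) = (a^c/c!) / Σ_{k=0}^{c} a^k/k!
a^4/4! = 0.007906
Σ terms (k=0..4): 1.00000 + 0.66000 + 0.21780 + 0.04792 + 0.007906 = 1.933622
B = 0.007906/1.933622 = 0.004089

Final: 0.004089


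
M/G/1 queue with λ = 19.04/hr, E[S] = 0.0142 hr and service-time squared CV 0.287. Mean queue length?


ρ = λ·E[S] = 19.04·0.0142 = 0.2704
Lq = ρ²(1+C_s²)/(2(1−ρ)) = 0.07310·(1+0.287)/(2·0.7296)
= 0.07310·1.2870/1.4593 = 0.06447

Final: 0.06447


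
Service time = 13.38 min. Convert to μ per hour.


μ = 1/(service time) in consistent units.
1 hour = 60 min, so μ = 60/13.38 = 4.4843 per hour

Final: 4.4843 /hr


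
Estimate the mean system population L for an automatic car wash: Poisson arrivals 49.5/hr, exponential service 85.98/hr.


ρ = λ/μ = 49.5/85.98 = 0.5757
L = ρ/(1−ρ) = 0.5757/(1 − 0.5757) = 0.5757/0.4243 = 1.3569

Final: 1.3569


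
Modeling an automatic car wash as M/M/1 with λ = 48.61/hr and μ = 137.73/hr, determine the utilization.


ρ = λ/μ = 48.61/137.73 = 0.3529

Final: 0.3529


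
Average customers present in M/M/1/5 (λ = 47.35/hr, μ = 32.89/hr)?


ρ = 47.35/32.89 = 1.4396
L = ρ[1 − (K+1)ρ^K + Kρ^(K+1)] / [(1−ρ)(1−ρ^(K+1))]
Numerator: 1.4396·(1 − 6·6.184158 + 5·8.903006) = 12.107554
Denominator: (-0.4396)·(-7.903006) = 3.474535
L = 12.107554/3.474535 = 3.4847

Final: 3.4847


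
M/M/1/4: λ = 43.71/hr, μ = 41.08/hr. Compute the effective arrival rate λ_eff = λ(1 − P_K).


ρ = 1.0640; P_K = (1−ρ)ρ^4/(1−ρ^5) = 0.225559
λ_eff = λ(1 − P_K) = 43.71·(1 − 0.225559) = 43.71·0.774441 = 33.8508 /hr

Final: 33.8508 /hr


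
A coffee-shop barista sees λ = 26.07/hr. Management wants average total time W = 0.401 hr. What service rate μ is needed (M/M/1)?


W = 1/(μ−λ) ⇒ μ − λ = 1/W = 1/0.401 = 2.4938
μ = λ + 1/W = 26.07 + 2.4938 = 28.5638 per hr

Final: 28.5638 /hr


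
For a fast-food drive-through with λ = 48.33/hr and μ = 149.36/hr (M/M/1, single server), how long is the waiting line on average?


ρ = 48.33/149.36 = 0.3236
Lq = ρ²/(1−ρ) = 0.1047/0.6764 = 0.1548

Final: 0.1548


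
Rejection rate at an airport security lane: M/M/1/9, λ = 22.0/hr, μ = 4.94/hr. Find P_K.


ρ = λ/μ = 22.0/4.94 = 4.4534
P_K = (1−ρ)ρ^K/(1−ρ^(K+1)) = (-3.4534·689067.214836)/(1 − 3068720.389958)
= -2379653.175122/-3068719.389958 = 0.775455

Final: 0.775455


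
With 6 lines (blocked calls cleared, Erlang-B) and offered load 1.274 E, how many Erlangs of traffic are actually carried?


B(6,1.274) = 0.001662 (Erlang-B)
Carried load = a(1 − B) = 1.274·(1 − 0.001662) = 1.274·0.998338 = 1.2719 E

Final: 1.2719 Erlangs


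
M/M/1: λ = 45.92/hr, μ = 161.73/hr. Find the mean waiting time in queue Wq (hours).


ρ = 45.92/161.73 = 0.2839
Wq = ρ/(μ−λ) = 0.2839/(161.73 − 45.92) = 0.2839/115.81 = 0.002452 hr

Final: 0.002452 hr


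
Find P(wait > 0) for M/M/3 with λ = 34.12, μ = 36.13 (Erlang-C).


a = λ/μ = 0.9444; ρ = a/3 = 0.3148
P₀ = 0.385336 (from M/M/c formula)
C(c,a) = [a^c/(c!(1−ρ))]·P₀ = [0.84222/(6·0.6852)]·0.385336
= 0.20486·0.385336 = 0.078938

Final: 0.078938


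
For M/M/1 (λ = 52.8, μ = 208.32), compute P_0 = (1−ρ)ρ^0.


ρ = 52.8/208.32 = 0.2535
P_n = (1−ρ)·ρ^n = (1 − 0.2535)·0.2535^0 = 0.7465·1.000000 = 0.746544

Final: 0.746544


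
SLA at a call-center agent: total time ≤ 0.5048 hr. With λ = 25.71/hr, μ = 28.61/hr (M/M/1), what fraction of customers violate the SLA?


W ~ Exponential(μ−λ) for M/M/1.
μ − λ = 28.61 − 25.71 = 2.9000
P(W > t) = e^{−(μ−λ)t} = e^{−1.4639} = 0.231328

Final: 0.231328


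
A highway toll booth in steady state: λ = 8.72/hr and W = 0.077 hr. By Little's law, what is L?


L = λW = 8.72·0.077 = 0.6714

Final: 0.6714


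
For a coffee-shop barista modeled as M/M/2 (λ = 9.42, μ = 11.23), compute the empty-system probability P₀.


a = λ/μ = 9.42/11.23 = 0.8388; ρ = a/c = 0.4194
Σ_{k=0}^{1} a^k/k! (terms k=0..1) = 1.00000 + 0.83882 = 1.83882
Tail: a^2/(2!(1−ρ)) = 0.70363/(2·0.5806) = 0.60596
P₀ = 1/(1.83882 + 0.60596) = 1/2.44479 = 0.409034

Final: 0.409034


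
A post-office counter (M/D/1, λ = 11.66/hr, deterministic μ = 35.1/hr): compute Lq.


ρ = 11.66/35.1 = 0.3322
M/D/1: Lq = ρ²/(2(1−ρ)) = 0.1104/(2·0.6678) = 0.08262

Final: 0.08262


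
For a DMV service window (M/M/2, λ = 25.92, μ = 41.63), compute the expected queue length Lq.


a = λ/μ = 0.6226; ρ = a/2 = 0.3113
P₀ = 0.525188
Lq = P₀·a^c·ρ / (c!·(1−ρ)²) = 0.525188·0.38767·0.3113/(2·0.47429)
= 0.06682

Final: 0.06682


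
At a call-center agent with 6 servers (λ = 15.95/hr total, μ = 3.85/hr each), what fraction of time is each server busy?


ρ = λ/(cμ) = 15.95/(6·3.85) = 15.95/23.10 = 0.6905

Final: 0.6905


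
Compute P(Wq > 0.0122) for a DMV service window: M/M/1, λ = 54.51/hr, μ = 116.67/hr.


ρ = 54.51/116.67 = 0.4672
P(Wq > t) = ρ·e^{−(μ−λ)t} = 0.4672·e^{−0.7584}
= 0.4672·0.468438 = 0.218861

Final: 0.218861


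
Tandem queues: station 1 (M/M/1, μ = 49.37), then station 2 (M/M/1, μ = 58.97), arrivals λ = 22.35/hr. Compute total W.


Each node sees arrival rate λ = 22.35/hr (tandem ⇒ throughput preserved).
W₁ = 1/(μ₁−λ) = 1/(49.37−22.35) = 0.03701 hr
W₂ = 1/(μ₂−λ) = 1/(58.97−22.35) = 0.02731 hr
W_total = W₁ + W₂ = 0.03701 + 0.02731 = 0.06432 hr

Final: 0.06432 hr


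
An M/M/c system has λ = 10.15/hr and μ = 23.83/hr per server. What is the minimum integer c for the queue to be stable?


Stability requires cμ > λ ⇔ c > λ/μ.
λ/μ = 10.15/23.83 = 0.4259
Minimum integer c = ⌊0.4259⌋ + 1 = 1
Check: 1·23.83 = 23.83 > 10.15, while 0·23.83 = 0.00 ≤ 10.15

Final: 1 servers


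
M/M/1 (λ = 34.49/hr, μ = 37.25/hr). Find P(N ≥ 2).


ρ = 34.49/37.25 = 0.9259
P(N ≥ n) = ρ^n = 0.9259^2 = 0.857302

Final: 0.857302


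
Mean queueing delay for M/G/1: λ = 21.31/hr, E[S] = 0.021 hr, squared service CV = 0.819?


ρ = λ·E[S] = 21.31·0.021 = 0.4475
E[S²] = E[S]²(1+C_s²) = 0.021²·(1+0.819) = 0.0008022
Wq = λ·E[S²]/(2(1−ρ)) = 21.31·0.0008022/(2·0.5525) = 0.01547 hr

Final: 0.01547 hr


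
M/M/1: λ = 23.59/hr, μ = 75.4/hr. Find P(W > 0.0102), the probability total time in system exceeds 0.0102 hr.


W ~ Exponential(μ−λ) for M/M/1.
μ − λ = 75.4 − 23.59 = 51.8100
P(W > t) = e^{−(μ−λ)t} = e^{−0.5285} = 0.589511

Final: 0.589511


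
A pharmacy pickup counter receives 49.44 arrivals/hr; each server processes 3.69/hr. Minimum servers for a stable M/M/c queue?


Stability requires cμ > λ ⇔ c > λ/μ.
λ/μ = 49.44/3.69 = 13.3984
Minimum integer c = ⌊13.3984⌋ + 1 = 14
Check: 14·3.69 = 51.66 > 49.44, while 13·3.69 = 47.97 ≤ 49.44

Final: 14 servers


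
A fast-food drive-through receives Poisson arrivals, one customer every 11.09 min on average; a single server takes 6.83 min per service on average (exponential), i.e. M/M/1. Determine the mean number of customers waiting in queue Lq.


λ = 60/11.09 = 5.4103 /hr
μ = 60/6.83 = 8.7848 /hr
ρ = λ/μ = 5.4103/8.7848 = 0.6159
Lq = ρ²/(1−ρ) = 0.3793/0.3841 = 0.9874

Final: 0.9874


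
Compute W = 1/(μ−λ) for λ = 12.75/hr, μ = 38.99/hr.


W = 1/(μ−λ) = 1/(38.99 − 12.75) = 1/26.24 = 0.03811 hr

Final: 0.03811 hr


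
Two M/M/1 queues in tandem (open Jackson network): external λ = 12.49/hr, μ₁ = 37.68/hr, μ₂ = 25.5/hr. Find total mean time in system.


Each node sees arrival rate λ = 12.49/hr (tandem ⇒ throughput preserved).
W₁ = 1/(μ₁−λ) = 1/(37.68−12.49) = 0.03970 hr
W₂ = 1/(μ₂−λ) = 1/(25.5−12.49) = 0.07686 hr
W_total = W₁ + W₂ = 0.03970 + 0.07686 = 0.11656 hr

Final: 0.11656 hr


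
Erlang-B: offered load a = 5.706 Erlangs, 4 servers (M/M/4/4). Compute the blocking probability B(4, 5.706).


B(c,a) = (a^c/c!) / Σ_{k=0}^{c} a^k/k!
a^4/4! = 44.168823
Σ terms (k=0..4): 1.00000 + 5.70600 + 16.27922 + 30.96307 + 44.16882 = 98.117114
B = 44.168823/98.117114 = 0.450164

Final: 0.450164


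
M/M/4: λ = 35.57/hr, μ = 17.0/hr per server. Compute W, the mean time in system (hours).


a = 2.0924; ρ = 0.5231; P₀ = 0.117889
Lq = P₀·a^c·ρ/(c!(1−ρ)²) = 0.21652
Wq = Lq/λ = 0.21652/35.57 = 0.006087 hr
W = Wq + 1/μ = 0.006087 + 0.05882 = 0.06491 hr

Final: 0.06491 hr


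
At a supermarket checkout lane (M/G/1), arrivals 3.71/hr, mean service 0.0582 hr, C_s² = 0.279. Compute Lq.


ρ = λ·E[S] = 3.71·0.0582 = 0.2159
Lq = ρ²(1+C_s²)/(2(1−ρ)) = 0.04662·(1+0.279)/(2·0.7841)
= 0.04662·1.2790/1.5682 = 0.03803

Final: 0.03803


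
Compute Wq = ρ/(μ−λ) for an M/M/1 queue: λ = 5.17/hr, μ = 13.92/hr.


ρ = 5.17/13.92 = 0.3714
Wq = ρ/(μ−λ) = 0.3714/(13.92 − 5.17) = 0.3714/8.75 = 0.04245 hr

Final: 0.04245 hr


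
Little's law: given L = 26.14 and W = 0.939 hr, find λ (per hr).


λ = L/W = 26.14/0.939 = 27.8381 /hr

Final: 27.8381 /hr


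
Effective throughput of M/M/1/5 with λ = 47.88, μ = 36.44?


ρ = 1.3139; P_K = (1−ρ)ρ^5/(1−ρ^6) = 0.296562
λ_eff = λ(1 − P_K) = 47.88·(1 − 0.296562) = 47.88·0.703438 = 33.6806 /hr

Final: 33.6806 /hr


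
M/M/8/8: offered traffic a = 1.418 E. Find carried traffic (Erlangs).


B(8,1.418) = 0.00009819 (Erlang-B)
Carried load = a(1 − B) = 1.418·(1 − 0.00009819) = 1.418·0.999902 = 1.4179 E

Final: 1.4179 Erlangs


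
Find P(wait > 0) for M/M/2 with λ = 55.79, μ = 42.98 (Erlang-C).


a = λ/μ = 1.2980; ρ = a/2 = 0.6490
P₀ = 0.212840 (from M/M/c formula)
C(c,a) = [a^c/(c!(1−ρ))]·P₀ = [1.68492/(2·0.3510)]·0.212840
= 2.40033·0.212840 = 0.510885

Final: 0.510885


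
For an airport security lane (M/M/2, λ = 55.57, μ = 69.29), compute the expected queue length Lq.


a = λ/μ = 0.8020; ρ = a/2 = 0.4010
P₀ = 0.427556
Lq = P₀·a^c·ρ / (c!·(1−ρ)²) = 0.427556·0.64319·0.4010/(2·0.35881)
= 0.15367

Final: 0.15367


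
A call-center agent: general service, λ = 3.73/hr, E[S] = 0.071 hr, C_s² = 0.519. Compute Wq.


ρ = λ·E[S] = 3.73·0.071 = 0.2648
E[S²] = E[S]²(1+C_s²) = 0.071²·(1+0.519) = 0.007657
Wq = λ·E[S²]/(2(1−ρ)) = 3.73·0.007657/(2·0.7352) = 0.01943 hr

Final: 0.01943 hr


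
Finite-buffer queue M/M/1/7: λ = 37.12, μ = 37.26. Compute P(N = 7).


ρ = λ/μ = 37.12/37.26 = 0.9962
P_K = (1−ρ)ρ^K/(1−ρ^(K+1)) = (0.003757·0.973993)/(1 − 0.970333)
= 0.003660/0.029667 = 0.123359

Final: 0.123359


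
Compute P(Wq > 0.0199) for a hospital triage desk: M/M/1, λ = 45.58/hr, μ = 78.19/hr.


ρ = 45.58/78.19 = 0.5829
P(Wq > t) = ρ·e^{−(μ−λ)t} = 0.5829·e^{−0.6489}
= 0.5829·0.522600 = 0.304644

Final: 0.304644


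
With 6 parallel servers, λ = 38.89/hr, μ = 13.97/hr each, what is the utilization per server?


ρ = λ/(cμ) = 38.89/(6·13.97) = 38.89/83.82 = 0.4640

Final: 0.4640


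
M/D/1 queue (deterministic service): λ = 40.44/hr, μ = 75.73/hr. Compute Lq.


ρ = 40.44/75.73 = 0.5340
M/D/1: Lq = ρ²/(2(1−ρ)) = 0.2852/(2·0.4660) = 0.30597

Final: 0.30597


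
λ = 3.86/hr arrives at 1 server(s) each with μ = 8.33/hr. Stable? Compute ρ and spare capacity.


Total capacity cμ = 1·8.33 = 8.33/hr
ρ = λ/(cμ) = 3.86/8.33 = 0.4634
Stable ⇔ ρ < 1: YES
Spare capacity = cμ − λ = 8.33 − 3.86 = 4.47/hr

Final: ρ = 0.4634; stable; margin = 4.47/hr


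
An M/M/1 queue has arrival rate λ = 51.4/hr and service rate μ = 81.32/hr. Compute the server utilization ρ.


ρ = λ/μ = 51.4/81.32 = 0.6321

Final: 0.6321


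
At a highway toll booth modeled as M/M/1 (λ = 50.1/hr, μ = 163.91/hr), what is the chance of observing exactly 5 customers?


ρ = 50.1/163.91 = 0.3057
P_n = (1−ρ)·ρ^n = (1 − 0.3057)·0.3057^5 = 0.6943·0.002668 = 0.001852

Final: 0.001852


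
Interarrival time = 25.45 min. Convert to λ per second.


λ = 1/(interarrival time) in consistent units.
1 second = 0.0166667 min, so λ = 0.0166667/25.45 = 0.0006549 per second

Final: 0.0006549 /sec


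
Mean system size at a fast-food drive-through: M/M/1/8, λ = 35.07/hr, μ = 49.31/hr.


ρ = 35.07/49.31 = 0.7112
L = ρ[1 − (K+1)ρ^K + Kρ^(K+1)] / [(1−ρ)(1−ρ^(K+1))]
Numerator: 0.7112·(1 − 9·0.065465 + 8·0.046559) = 0.557090
Denominator: (0.2888)·(0.953441) = 0.275340
L = 0.557090/0.275340 = 2.0233

Final: 2.0233


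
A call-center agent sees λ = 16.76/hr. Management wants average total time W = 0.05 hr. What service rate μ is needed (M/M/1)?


W = 1/(μ−λ) ⇒ μ − λ = 1/W = 1/0.05 = 20.0000
μ = λ + 1/W = 16.76 + 20.0000 = 36.7600 per hr

Final: 36.7600 /hr


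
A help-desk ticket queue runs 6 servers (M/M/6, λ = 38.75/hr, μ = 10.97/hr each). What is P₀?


a = λ/μ = 38.75/10.97 = 3.5324; ρ = a/c = 0.5887
Σ_{k=0}^{5} a^k/k! (terms k=0..5) = 1.00000 + 3.53236 + 6.23879 + 7.34588 + 6.48708 + 4.58294 = 29.18705
Tail: a^6/(6!(1−ρ)) = 1942.63172/(720·0.4113) = 6.56036
P₀ = 1/(29.18705 + 6.56036) = 1/35.74741 = 0.027974

Final: 0.027974


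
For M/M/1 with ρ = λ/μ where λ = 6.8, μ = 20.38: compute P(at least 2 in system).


ρ = 6.8/20.38 = 0.3337
P(N ≥ n) = ρ^n = 0.3337^2 = 0.111329

Final: 0.111329


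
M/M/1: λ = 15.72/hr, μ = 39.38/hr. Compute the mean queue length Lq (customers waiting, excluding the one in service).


ρ = 15.72/39.38 = 0.3992
Lq = ρ²/(1−ρ) = 0.1594/0.6008 = 0.2652

Final: 0.2652


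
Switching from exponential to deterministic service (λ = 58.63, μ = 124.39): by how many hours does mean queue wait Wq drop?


ρ = 58.63/124.39 = 0.4713
Wq(M/M/1) = ρ/(μ−λ) = 0.4713/65.76 = 0.007168 hr
Wq(M/D/1) = ρ/(2(μ−λ)) = 0.003584 hr
Savings = 0.007168 − 0.003584 = 0.003584 hr

Final: 0.003584 hr


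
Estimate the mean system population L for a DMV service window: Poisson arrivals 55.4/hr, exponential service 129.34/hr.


ρ = λ/μ = 55.4/129.34 = 0.4283
L = ρ/(1−ρ) = 0.4283/(1 − 0.4283) = 0.4283/0.5717 = 0.7493

Final: 0.7493


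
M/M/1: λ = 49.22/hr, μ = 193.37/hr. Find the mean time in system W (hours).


W = 1/(μ−λ) = 1/(193.37 − 49.22) = 1/144.15 = 0.006937 hr

Final: 0.006937 hr


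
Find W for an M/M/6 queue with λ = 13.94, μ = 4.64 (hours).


a = 3.0043; ρ = 0.5007; P₀ = 0.048742
Lq = P₀·a^c·ρ/(c!(1−ρ)²) = 0.09999
Wq = Lq/λ = 0.09999/13.94 = 0.007173 hr
W = Wq + 1/μ = 0.007173 + 0.21552 = 0.22269 hr

Final: 0.22269 hr


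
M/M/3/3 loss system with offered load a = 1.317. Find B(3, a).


B(c,a) = (a^c/c!) / Σ_{k=0}^{c} a^k/k!
a^3/3! = 0.380720
Σ terms (k=0..3): 1.00000 + 1.31700 + 0.86724 + 0.38072 = 3.564965
B = 0.380720/3.564965 = 0.106795

Final: 0.106795


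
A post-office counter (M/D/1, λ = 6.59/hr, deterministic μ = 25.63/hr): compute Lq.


ρ = 6.59/25.63 = 0.2571
M/D/1: Lq = ρ²/(2(1−ρ)) = 0.06611/(2·0.7429) = 0.04450

Final: 0.04450


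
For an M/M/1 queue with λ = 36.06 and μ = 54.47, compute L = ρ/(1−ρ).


ρ = λ/μ = 36.06/54.47 = 0.6620
L = ρ/(1−ρ) = 0.6620/(1 − 0.6620) = 0.6620/0.3380 = 1.9587

Final: 1.9587


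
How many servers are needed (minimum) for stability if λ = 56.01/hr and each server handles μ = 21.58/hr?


Stability requires cμ > λ ⇔ c > λ/μ.
λ/μ = 56.01/21.58 = 2.5955
Minimum integer c = ⌊2.5955⌋ + 1 = 3
Check: 3·21.58 = 64.74 > 56.01, while 2·21.58 = 43.16 ≤ 56.01

Final: 3 servers


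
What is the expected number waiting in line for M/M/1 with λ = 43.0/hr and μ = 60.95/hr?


ρ = 43.0/60.95 = 0.7055
Lq = ρ²/(1−ρ) = 0.4977/0.2945 = 1.6900

Final: 1.6900


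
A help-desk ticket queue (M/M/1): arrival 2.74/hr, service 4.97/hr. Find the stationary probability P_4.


ρ = 2.74/4.97 = 0.5513
P_n = (1−ρ)·ρ^n = (1 − 0.5513)·0.5513^4 = 0.4487·0.092380 = 0.041450

Final: 0.041450


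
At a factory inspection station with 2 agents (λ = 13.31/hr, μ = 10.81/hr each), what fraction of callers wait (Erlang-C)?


a = λ/μ = 1.2313; ρ = a/2 = 0.6156
P₀ = 0.237904 (from M/M/c formula)
C(c,a) = [a^c/(c!(1−ρ))]·P₀ = [1.51602/(2·0.3844)]·0.237904
= 1.97210·0.237904 = 0.469172

Final: 0.469172


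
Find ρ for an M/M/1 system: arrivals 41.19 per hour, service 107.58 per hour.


ρ = λ/μ = 41.19/107.58 = 0.3829

Final: 0.3829


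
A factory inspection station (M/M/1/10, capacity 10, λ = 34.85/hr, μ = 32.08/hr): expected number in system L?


ρ = 34.85/32.08 = 1.0863
L = ρ[1 − (K+1)ρ^K + Kρ^(K+1)] / [(1−ρ)(1−ρ^(K+1))]
Numerator: 1.0863·(1 − 11·2.289203 + 10·2.486868) = 0.746805
Denominator: (-0.08635)·(-1.486868) = 0.128386
L = 0.746805/0.128386 = 5.8169

Final: 5.8169


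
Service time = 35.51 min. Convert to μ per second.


μ = 1/(service time) in consistent units.
1 second = 0.0166667 min, so μ = 0.0166667/35.51 = 0.0004694 per second

Final: 0.0004694 /sec


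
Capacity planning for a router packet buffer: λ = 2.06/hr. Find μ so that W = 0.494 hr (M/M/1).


W = 1/(μ−λ) ⇒ μ − λ = 1/W = 1/0.494 = 2.0243
μ = λ + 1/W = 2.06 + 2.0243 = 4.0843 per hr

Final: 4.0843 /hr


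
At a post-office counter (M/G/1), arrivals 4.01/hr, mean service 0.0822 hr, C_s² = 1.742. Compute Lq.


ρ = λ·E[S] = 4.01·0.0822 = 0.3296
Lq = ρ²(1+C_s²)/(2(1−ρ)) = 0.1087·(1+1.742)/(2·0.6704)
= 0.1087·2.7420/1.3408 = 0.22220

Final: 0.22220


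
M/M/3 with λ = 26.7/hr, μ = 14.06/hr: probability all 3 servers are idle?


a = λ/μ = 26.7/14.06 = 1.8990; ρ = a/c = 0.6330
Σ_{k=0}^{2} a^k/k! (terms k=0..2) = 1.00000 + 1.89900 + 1.80311 = 4.70211
Tail: a^3/(3!(1−ρ)) = 6.84822/(6·0.3670) = 3.11001
P₀ = 1/(4.70211 + 3.11001) = 1/7.81213 = 0.128006

Final: 0.128006


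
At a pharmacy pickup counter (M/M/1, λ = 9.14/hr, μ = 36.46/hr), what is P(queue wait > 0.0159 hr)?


ρ = 9.14/36.46 = 0.2507
P(Wq > t) = ρ·e^{−(μ−λ)t} = 0.2507·e^{−0.4344}
= 0.2507·0.647661 = 0.162359

Final: 0.162359


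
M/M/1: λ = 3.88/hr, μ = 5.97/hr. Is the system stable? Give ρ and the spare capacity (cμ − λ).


Total capacity cμ = 1·5.97 = 5.97/hr
ρ = λ/(cμ) = 3.88/5.97 = 0.6499
Stable ⇔ ρ < 1: YES
Spare capacity = cμ − λ = 5.97 − 3.88 = 2.09/hr

Final: ρ = 0.6499; stable; margin = 2.09/hr


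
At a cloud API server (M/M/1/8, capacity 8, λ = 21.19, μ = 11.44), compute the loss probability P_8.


ρ = λ/μ = 21.19/11.44 = 1.8523
P_K = (1−ρ)ρ^K/(1−ρ^(K+1)) = (-0.8523·138.560505)/(1 − 256.651845)
= -118.091340/-255.651845 = 0.461923

Final: 0.461923


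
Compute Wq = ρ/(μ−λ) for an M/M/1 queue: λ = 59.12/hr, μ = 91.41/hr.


ρ = 59.12/91.41 = 0.6468
Wq = ρ/(μ−λ) = 0.6468/(91.41 − 59.12) = 0.6468/32.29 = 0.02003 hr

Final: 0.02003 hr


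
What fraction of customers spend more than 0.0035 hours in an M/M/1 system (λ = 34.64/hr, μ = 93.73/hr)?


W ~ Exponential(μ−λ) for M/M/1.
μ − λ = 93.73 − 34.64 = 59.0900
P(W > t) = e^{−(μ−λ)t} = e^{−0.2068} = 0.813170

Final: 0.813170


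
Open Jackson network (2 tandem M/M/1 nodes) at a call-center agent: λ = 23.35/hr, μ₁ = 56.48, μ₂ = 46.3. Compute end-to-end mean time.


Each node sees arrival rate λ = 23.35/hr (tandem ⇒ throughput preserved).
W₁ = 1/(μ₁−λ) = 1/(56.48−23.35) = 0.03018 hr
W₂ = 1/(μ₂−λ) = 1/(46.3−23.35) = 0.04357 hr
W_total = W₁ + W₂ = 0.03018 + 0.04357 = 0.07376 hr

Final: 0.07376 hr


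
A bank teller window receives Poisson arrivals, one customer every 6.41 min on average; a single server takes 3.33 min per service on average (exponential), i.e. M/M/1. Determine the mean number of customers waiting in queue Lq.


λ = 60/6.41 = 9.3604 /hr
μ = 60/3.33 = 18.0180 /hr
ρ = λ/μ = 9.3604/18.0180 = 0.5195
Lq = ρ²/(1−ρ) = 0.2699/0.4805 = 0.5617

Final: 0.5617


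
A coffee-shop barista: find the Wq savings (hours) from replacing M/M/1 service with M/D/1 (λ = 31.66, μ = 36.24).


ρ = 31.66/36.24 = 0.8736
Wq(M/M/1) = ρ/(μ−λ) = 0.8736/4.58 = 0.19075 hr
Wq(M/D/1) = ρ/(2(μ−λ)) = 0.09537 hr
Savings = 0.19075 − 0.09537 = 0.09537 hr

Final: 0.09537 hr


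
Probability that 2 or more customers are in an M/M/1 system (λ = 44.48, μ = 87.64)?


ρ = 44.48/87.64 = 0.5075
P(N ≥ n) = ρ^n = 0.5075^2 = 0.257588

Final: 0.257588


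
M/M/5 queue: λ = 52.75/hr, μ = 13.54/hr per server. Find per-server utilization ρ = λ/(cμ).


ρ = λ/(cμ) = 52.75/(5·13.54) = 52.75/67.70 = 0.7792

Final: 0.7792


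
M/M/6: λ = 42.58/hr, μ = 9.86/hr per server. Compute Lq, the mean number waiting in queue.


a = λ/μ = 4.3185; ρ = a/6 = 0.7197
P₀ = 0.011466
Lq = P₀·a^c·ρ / (c!·(1−ρ)²) = 0.011466·6485.93292·0.7197/(720·0.07854)
= 0.94648

Final: 0.94648


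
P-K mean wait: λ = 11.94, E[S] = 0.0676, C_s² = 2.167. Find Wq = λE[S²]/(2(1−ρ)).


ρ = λ·E[S] = 11.94·0.0676 = 0.8071
E[S²] = E[S]²(1+C_s²) = 0.0676²·(1+2.167) = 0.014472
Wq = λ·E[S²]/(2(1−ρ)) = 11.94·0.014472/(2·0.1929) = 0.44800 hr

Final: 0.44800 hr


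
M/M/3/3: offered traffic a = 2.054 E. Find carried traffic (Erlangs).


B(3,2.054) = 0.218574 (Erlang-B)
Carried load = a(1 − B) = 2.054·(1 − 0.218574) = 2.054·0.781426 = 1.6050 E

Final: 1.6050 Erlangs


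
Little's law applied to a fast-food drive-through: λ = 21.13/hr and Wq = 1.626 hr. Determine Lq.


Lq = λWq = 21.13·1.626 = 34.3574

Final: 34.3574


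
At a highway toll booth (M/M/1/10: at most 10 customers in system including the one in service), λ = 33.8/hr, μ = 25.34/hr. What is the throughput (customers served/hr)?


ρ = 1.3339; P_K = (1−ρ)ρ^10/(1−ρ^11) = 0.261283
λ_eff = λ(1 − P_K) = 33.8·(1 − 0.261283) = 33.8·0.738717 = 24.9686 /hr

Final: 24.9686 /hr


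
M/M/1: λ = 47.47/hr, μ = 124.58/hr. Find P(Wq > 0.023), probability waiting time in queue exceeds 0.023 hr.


ρ = 47.47/124.58 = 0.3810
P(Wq > t) = ρ·e^{−(μ−λ)t} = 0.3810·e^{−1.7735}
= 0.3810·0.169733 = 0.064675

Final: 0.064675


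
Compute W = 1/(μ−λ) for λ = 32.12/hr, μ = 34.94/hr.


W = 1/(μ−λ) = 1/(34.94 − 32.12) = 1/2.82 = 0.3546 hr

Final: 0.3546 hr


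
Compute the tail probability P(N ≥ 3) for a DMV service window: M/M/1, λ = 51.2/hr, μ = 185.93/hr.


ρ = 51.2/185.93 = 0.2754
P(N ≥ n) = ρ^n = 0.2754^3 = 0.020881

Final: 0.020881


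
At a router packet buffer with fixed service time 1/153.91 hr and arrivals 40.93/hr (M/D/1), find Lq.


ρ = 40.93/153.91 = 0.2659
M/D/1: Lq = ρ²/(2(1−ρ)) = 0.07072/(2·0.7341) = 0.04817

Final: 0.04817


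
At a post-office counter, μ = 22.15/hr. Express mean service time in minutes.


Mean service time = 1/μ = 1/22.15 hour = 0.04515 hour
In minutes: 0.04515 × 60 = 2.7088 min

Final: 2.7088 min


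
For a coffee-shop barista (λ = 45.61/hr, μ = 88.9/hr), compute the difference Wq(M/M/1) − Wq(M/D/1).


ρ = 45.61/88.9 = 0.5130
Wq(M/M/1) = ρ/(μ−λ) = 0.5130/43.29 = 0.01185 hr
Wq(M/D/1) = ρ/(2(μ−λ)) = 0.005926 hr
Savings = 0.01185 − 0.005926 = 0.005926 hr

Final: 0.005926 hr


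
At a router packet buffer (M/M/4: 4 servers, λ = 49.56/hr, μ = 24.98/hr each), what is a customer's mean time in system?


a = 1.9840; ρ = 0.4960; P₀ = 0.132722
Lq = P₀·a^c·ρ/(c!(1−ρ)²) = 0.16730
Wq = Lq/λ = 0.16730/49.56 = 0.003376 hr
W = Wq + 1/μ = 0.003376 + 0.04003 = 0.04341 hr

Final: 0.04341 hr


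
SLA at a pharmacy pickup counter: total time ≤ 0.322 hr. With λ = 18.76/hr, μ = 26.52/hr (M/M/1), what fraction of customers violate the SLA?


W ~ Exponential(μ−λ) for M/M/1.
μ − λ = 26.52 − 18.76 = 7.7600
P(W > t) = e^{−(μ−λ)t} = e^{−2.4987} = 0.082190

Final: 0.082190


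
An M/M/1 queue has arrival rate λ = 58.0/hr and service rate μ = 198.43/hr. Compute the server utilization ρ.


ρ = λ/μ = 58.0/198.43 = 0.2923

Final: 0.2923


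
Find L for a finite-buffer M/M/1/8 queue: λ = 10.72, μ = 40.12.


ρ = 10.72/40.12 = 0.2672
L = ρ[1 − (K+1)ρ^K + Kρ^(K+1)] / [(1−ρ)(1−ρ^(K+1))]
Numerator: 0.2672·(1 − 9·0.00002598 + 8·0.000006942) = 0.267151
Denominator: (0.7328)·(0.999993) = 0.732797
L = 0.267151/0.732797 = 0.3646

Final: 0.3646


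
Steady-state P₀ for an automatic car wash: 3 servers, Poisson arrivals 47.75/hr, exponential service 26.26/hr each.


a = λ/μ = 47.75/26.26 = 1.8184; ρ = a/c = 0.6061
Σ_{k=0}^{2} a^k/k! (terms k=0..2) = 1.00000 + 1.81835 + 1.65321 = 4.47156
Tail: a^3/(3!(1−ρ)) = 6.01224/(6·0.3939) = 2.54401
P₀ = 1/(4.47156 + 2.54401) = 1/7.01557 = 0.142540

Final: 0.142540


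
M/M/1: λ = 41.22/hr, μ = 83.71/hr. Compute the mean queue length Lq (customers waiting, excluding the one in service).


ρ = 41.22/83.71 = 0.4924
Lq = ρ²/(1−ρ) = 0.2425/0.5076 = 0.4777

Final: 0.4777


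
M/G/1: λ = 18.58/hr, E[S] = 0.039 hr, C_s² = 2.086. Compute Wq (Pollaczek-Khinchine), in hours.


ρ = λ·E[S] = 18.58·0.039 = 0.7246
E[S²] = E[S]²(1+C_s²) = 0.039²·(1+2.086) = 0.004694
Wq = λ·E[S²]/(2(1−ρ)) = 18.58·0.004694/(2·0.2754) = 0.15835 hr

Final: 0.15835 hr


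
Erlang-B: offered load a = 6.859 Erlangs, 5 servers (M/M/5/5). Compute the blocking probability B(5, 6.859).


B(c,a) = (a^c/c!) / Σ_{k=0}^{c} a^k/k!
a^5/5! = 126.509392
Σ terms (k=0..5): 1.00000 + 6.85900 + 23.52294 + 53.78128 + 92.22145 + 126.50939 = 303.894070
B = 126.509392/303.894070 = 0.416294

Final: 0.416294


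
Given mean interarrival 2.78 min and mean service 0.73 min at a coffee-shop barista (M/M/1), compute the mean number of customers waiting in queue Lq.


λ = 60/2.78 = 21.5827 /hr
μ = 60/0.73 = 82.1918 /hr
ρ = λ/μ = 21.5827/82.1918 = 0.2626
Lq = ρ²/(1−ρ) = 0.06895/0.7374 = 0.09351

Final: 0.09351


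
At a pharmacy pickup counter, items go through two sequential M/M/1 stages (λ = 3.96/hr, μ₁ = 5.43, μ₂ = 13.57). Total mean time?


Each node sees arrival rate λ = 3.96/hr (tandem ⇒ throughput preserved).
W₁ = 1/(μ₁−λ) = 1/(5.43−3.96) = 0.68027 hr
W₂ = 1/(μ₂−λ) = 1/(13.57−3.96) = 0.10406 hr
W_total = W₁ + W₂ = 0.68027 + 0.10406 = 0.78433 hr

Final: 0.78433 hr


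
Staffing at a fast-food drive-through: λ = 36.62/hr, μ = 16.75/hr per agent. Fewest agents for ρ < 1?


Stability requires cμ > λ ⇔ c > λ/μ.
λ/μ = 36.62/16.75 = 2.1863
Minimum integer c = ⌊2.1863⌋ + 1 = 3
Check: 3·16.75 = 50.25 > 36.62, while 2·16.75 = 33.50 ≤ 36.62

Final: 3 servers


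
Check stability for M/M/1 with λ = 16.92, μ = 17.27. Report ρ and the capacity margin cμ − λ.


Total capacity cμ = 1·17.27 = 17.27/hr
ρ = λ/(cμ) = 16.92/17.27 = 0.9797
Stable ⇔ ρ < 1: YES
Spare capacity = cμ − λ = 17.27 − 16.92 = 0.35/hr

Final: ρ = 0.9797; stable; margin = 0.35/hr


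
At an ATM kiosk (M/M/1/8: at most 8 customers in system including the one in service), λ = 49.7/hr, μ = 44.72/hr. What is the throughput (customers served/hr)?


ρ = 1.1114; P_K = (1−ρ)ρ^8/(1−ρ^9) = 0.163365
λ_eff = λ(1 − P_K) = 49.7·(1 − 0.163365) = 49.7·0.836635 = 41.5808 /hr

Final: 41.5808 /hr


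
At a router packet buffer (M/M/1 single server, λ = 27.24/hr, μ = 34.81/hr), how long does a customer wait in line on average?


ρ = 27.24/34.81 = 0.7825
Wq = ρ/(μ−λ) = 0.7825/(34.81 − 27.24) = 0.7825/7.57 = 0.1034 hr

Final: 0.1034 hr


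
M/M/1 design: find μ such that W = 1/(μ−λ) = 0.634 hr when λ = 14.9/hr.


W = 1/(μ−λ) ⇒ μ − λ = 1/W = 1/0.634 = 1.5773
μ = λ + 1/W = 14.9 + 1.5773 = 16.4773 per hr

Final: 16.4773 /hr


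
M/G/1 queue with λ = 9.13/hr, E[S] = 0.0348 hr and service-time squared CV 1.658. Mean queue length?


ρ = λ·E[S] = 9.13·0.0348 = 0.3177
Lq = ρ²(1+C_s²)/(2(1−ρ)) = 0.1009·(1+1.658)/(2·0.6823)
= 0.1009·2.6580/1.3646 = 0.19664

Final: 0.19664


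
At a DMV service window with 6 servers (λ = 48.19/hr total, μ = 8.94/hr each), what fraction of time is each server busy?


ρ = λ/(cμ) = 48.19/(6·8.94) = 48.19/53.64 = 0.8984

Final: 0.8984


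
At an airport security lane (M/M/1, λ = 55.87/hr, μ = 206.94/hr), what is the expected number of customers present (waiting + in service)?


ρ = λ/μ = 55.87/206.94 = 0.2700
L = ρ/(1−ρ) = 0.2700/(1 − 0.2700) = 0.2700/0.7300 = 0.3698

Final: 0.3698


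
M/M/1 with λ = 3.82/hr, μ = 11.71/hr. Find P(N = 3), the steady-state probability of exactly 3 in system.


ρ = 3.82/11.71 = 0.3262
P_n = (1−ρ)·ρ^n = (1 − 0.3262)·0.3262^3 = 0.6738·0.034715 = 0.023391

Final: 0.023391


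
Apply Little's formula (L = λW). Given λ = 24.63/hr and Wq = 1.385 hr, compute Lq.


Lq = λWq = 24.63·1.385 = 34.1125

Final: 34.1125


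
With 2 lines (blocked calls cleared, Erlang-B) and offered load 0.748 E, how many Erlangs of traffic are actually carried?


B(2,0.748) = 0.137962 (Erlang-B)
Carried load = a(1 − B) = 0.748·(1 − 0.137962) = 0.748·0.862038 = 0.6448 E

Final: 0.6448 Erlangs


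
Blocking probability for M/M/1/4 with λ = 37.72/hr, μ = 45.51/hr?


ρ = λ/μ = 37.72/45.51 = 0.8288
P_K = (1−ρ)ρ^K/(1−ρ^(K+1)) = (0.1712·0.471910)/(1 − 0.391133)
= 0.080777/0.608867 = 0.132668

Final: 0.132668


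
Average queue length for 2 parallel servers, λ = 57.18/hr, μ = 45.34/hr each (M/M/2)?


a = λ/μ = 1.2611; ρ = a/2 = 0.6306
P₀ = 0.226566
Lq = P₀·a^c·ρ / (c!·(1−ρ)²) = 0.226566·1.59047·0.6306/(2·0.13648)
= 0.83244

Final: 0.83244


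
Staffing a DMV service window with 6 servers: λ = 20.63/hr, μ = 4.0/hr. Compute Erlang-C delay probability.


a = λ/μ = 5.1575; ρ = a/6 = 0.8596
P₀ = 0.003468 (from M/M/c formula)
C(c,a) = [a^c/(c!(1−ρ))]·P₀ = [18820.68473/(720·0.1404)]·0.003468
= 186.15910·0.003468 = 0.645551

Final: 0.645551


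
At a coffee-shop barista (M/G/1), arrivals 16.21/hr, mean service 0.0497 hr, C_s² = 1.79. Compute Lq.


ρ = λ·E[S] = 16.21·0.0497 = 0.8056
Lq = ρ²(1+C_s²)/(2(1−ρ)) = 0.6491·(1+1.79)/(2·0.1944)
= 0.6491·2.7900/0.3887 = 4.65843

Final: 4.65843


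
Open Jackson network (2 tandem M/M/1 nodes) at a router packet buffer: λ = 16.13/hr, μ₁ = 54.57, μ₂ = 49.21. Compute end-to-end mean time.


Each node sees arrival rate λ = 16.13/hr (tandem ⇒ throughput preserved).
W₁ = 1/(μ₁−λ) = 1/(54.57−16.13) = 0.02601 hr
W₂ = 1/(μ₂−λ) = 1/(49.21−16.13) = 0.03023 hr
W_total = W₁ + W₂ = 0.02601 + 0.03023 = 0.05624 hr

Final: 0.05624 hr


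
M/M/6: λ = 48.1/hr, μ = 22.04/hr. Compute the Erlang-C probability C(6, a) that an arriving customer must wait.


a = λ/μ = 2.1824; ρ = a/6 = 0.3637
P₀ = 0.112488 (from M/M/c formula)
C(c,a) = [a^c/(c!(1−ρ))]·P₀ = [108.04407/(720·0.6363)]·0.112488
= 0.23585·0.112488 = 0.026530

Final: 0.026530


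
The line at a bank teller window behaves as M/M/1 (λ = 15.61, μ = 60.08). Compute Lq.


ρ = 15.61/60.08 = 0.2598
Lq = ρ²/(1−ρ) = 0.06751/0.7402 = 0.09120

Final: 0.09120


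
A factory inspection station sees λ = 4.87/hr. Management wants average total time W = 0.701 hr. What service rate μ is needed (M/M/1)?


W = 1/(μ−λ) ⇒ μ − λ = 1/W = 1/0.701 = 1.4265
μ = λ + 1/W = 4.87 + 1.4265 = 6.2965 per hr

Final: 6.2965 /hr


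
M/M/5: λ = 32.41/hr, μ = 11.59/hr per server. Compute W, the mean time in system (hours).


a = 2.7964; ρ = 0.5593; P₀ = 0.058371
Lq = P₀·a^c·ρ/(c!(1−ρ)²) = 0.23949
Wq = Lq/λ = 0.23949/32.41 = 0.007389 hr
W = Wq + 1/μ = 0.007389 + 0.08628 = 0.09367 hr

Final: 0.09367 hr


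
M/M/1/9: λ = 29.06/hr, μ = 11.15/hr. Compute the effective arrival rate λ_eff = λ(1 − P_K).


ρ = 2.6063; P_K = (1−ρ)ρ^9/(1−ρ^10) = 0.616354
λ_eff = λ(1 − P_K) = 29.06·(1 − 0.616354) = 29.06·0.383646 = 11.1488 /hr

Final: 11.1488 /hr
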